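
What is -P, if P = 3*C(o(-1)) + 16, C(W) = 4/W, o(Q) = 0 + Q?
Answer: -4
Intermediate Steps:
o(Q) = Q
P = 4 (P = 3*(4/(-1)) + 16 = 3*(4*(-1)) + 16 = 3*(-4) + 16 = -12 + 16 = 4)
-P = -1*4 = -4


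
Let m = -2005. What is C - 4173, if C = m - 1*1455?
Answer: -7633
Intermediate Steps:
C = -3460 (C = -2005 - 1*1455 = -2005 - 1455 = -3460)
C - 4173 = -3460 - 4173 = -7633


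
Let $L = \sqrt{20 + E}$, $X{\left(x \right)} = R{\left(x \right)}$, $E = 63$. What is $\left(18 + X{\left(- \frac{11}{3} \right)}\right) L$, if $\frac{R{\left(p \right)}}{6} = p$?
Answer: $- 4 \sqrt{83} \approx -36.442$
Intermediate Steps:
$R{\left(p \right)} = 6 p$
$X{\left(x \right)} = 6 x$
$L = \sqrt{83}$ ($L = \sqrt{20 + 63} = \sqrt{83} \approx 9.1104$)
$\left(18 + X{\left(- \frac{11}{3} \right)}\right) L = \left(18 + 6 \left(- \frac{11}{3}\right)\right) \sqrt{83} = \left(18 - 22\right) \sqrt{83} = - 4 \sqrt{83}$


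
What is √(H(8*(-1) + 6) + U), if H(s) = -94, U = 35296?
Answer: √35202 ≈ 187.62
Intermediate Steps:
√(H(8*(-1) + 6) + U) = √(-94 + 35296) = √35202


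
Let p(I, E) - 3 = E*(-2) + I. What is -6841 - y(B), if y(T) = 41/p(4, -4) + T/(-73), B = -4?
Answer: -7493948/1095 ≈ -6843.8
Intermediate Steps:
p(I, E) = 3 + I - 2*E (p(I, E) = 3 + (E*(-2) + I) = 3 + (-2*E + I) = 3 + (I - 2*E) = 3 + I - 2*E)
y(T) = 41/15 - T/73 (y(T) = 41/(3 + 4 - 2*(-4)) + T/(-73) = 41/(3 + 4 + 8) + T*(-1/73) = 41/15 - T/73)
-6841 - y(B) = -6841 - (41/15 - 1/73*(-4)) = -6841 - (41/15 + 4/73) = -6841 - 1*3053/1095 = -6841 - 3053/1095 = -7493948/1095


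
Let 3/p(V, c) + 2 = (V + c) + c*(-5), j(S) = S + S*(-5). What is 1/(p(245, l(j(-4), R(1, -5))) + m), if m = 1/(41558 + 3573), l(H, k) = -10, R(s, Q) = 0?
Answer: 12772073/135676 ≈ 94.137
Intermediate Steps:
j(S) = -4*S (j(S) = S - 5*S = -4*S)
m = 1/45131 ≈ 2.2158e-5
p(V, c) = 3/(-2 + V - 4*c) (p(V, c) = 3/(-2 + ((V + c) + c*(-5))) = 3/(-2 + ((V + c) - 5*c)) = 3/(-2 + (V - 4*c)) = 3/(-2 + V - 4*c))
1/(p(245, l(j(-4), R(1, -5))) + m) = 1/(-3/(2 - 1*245 + 4*(-10)) + 1/45131) = 1/(-3/(2 - 245 - 40) + 1/45131) = 1/(-3/(-283) + 1/45131) = 1/(-3*(-1/283) + 1/45131) = 1/(3/283 + 1/45131) = 1/(135676/12772073) = 12772073/135676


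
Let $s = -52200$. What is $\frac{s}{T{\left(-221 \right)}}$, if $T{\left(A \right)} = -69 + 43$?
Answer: $\frac{26100}{13} \approx 2007.7$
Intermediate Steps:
$T{\left(A \right)} = -26$
$\frac{s}{T{\left(-221 \right)}} = - \frac{52200}{-26} = \left(-52200\right) \left(- \frac{1}{26}\right) = \frac{26100}{13}$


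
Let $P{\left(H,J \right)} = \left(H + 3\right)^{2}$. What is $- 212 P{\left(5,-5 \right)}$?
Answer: $-13568$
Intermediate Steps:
$P{\left(H,J \right)} = \left(3 + H\right)^{2}$
$- 212 P{\left(5,-5 \right)} = - 212 \left(3 + 5\right)^{2} = - 212 \cdot 8^{2} = \left(-212\right) 64 = -13568$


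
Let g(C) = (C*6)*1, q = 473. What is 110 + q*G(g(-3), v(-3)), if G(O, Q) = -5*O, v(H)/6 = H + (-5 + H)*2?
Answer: 42680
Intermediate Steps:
g(C) = 6*C (g(C) = (6*C)*1 = 6*C)
v(H) = -60 + 18*H (v(H) = 6*(H + (-5 + H)*2) = 6*(H + (-10 + 2*H)) = 6*(-10 + 3*H) = -60 + 18*H)
110 + q*G(g(-3), v(-3)) = 110 + 473*(-30*(-3)) = 110 + 473*(-5*(-18)) = 110 + 473*90 = 110 + 42570 = 42680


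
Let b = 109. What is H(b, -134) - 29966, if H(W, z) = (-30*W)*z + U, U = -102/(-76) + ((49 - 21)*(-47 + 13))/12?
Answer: 46527505/114 ≈ 4.0814e+5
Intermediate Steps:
U = -8891/114 (U = -102*(-1/76) + (28*(-34))*(1/12) = 51/38 - 952*1/12 = 51/38 - 238/3 = -8891/114 ≈ -77.991)
H(W, z) = -8891/114 - 30*W*z (H(W, z) = (-30*W)*z - 8891/114 = -30*W*z - 8891/114 = -8891/114 - 30*W*z)
H(b, -134) - 29966 = (-8891/114 - 30*109*(-134)) - 29966 = (-8891/114 + 438180) - 29966 = 49943629/114 - 29966 = 46527505/114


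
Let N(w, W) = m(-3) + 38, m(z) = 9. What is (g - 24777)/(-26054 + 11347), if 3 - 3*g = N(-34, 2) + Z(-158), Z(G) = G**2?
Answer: 33113/14707 ≈ 2.2515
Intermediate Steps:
N(w, W) = 47 (N(w, W) = 9 + 38 = 47)
g = -8336 (g = 1 - (47 + (-158)**2)/3 = 1 - (47 + 24964)/3 = 1 - 1/3*25011 = 1 - 8337 = -8336)
(g - 24777)/(-26054 + 11347) = (-8336 - 24777)/(-26054 + 11347) = -33113/(-14707) = -33113*(-1/14707) = 33113/14707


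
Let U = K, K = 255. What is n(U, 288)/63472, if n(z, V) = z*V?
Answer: 4590/3967 ≈ 1.1570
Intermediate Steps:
U = 255
n(z, V) = V*z
n(U, 288)/63472 = (288*255)/63472 = 73440*(1/63472) = 4590/3967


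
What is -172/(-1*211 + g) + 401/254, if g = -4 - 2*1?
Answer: 130705/55118 ≈ 2.3714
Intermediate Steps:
g = -6 (g = -4 - 2 = -6)
-172/(-1*211 + g) + 401/254 = -172/(-1*211 - 6) + 401/254 = -172/(-211 - 6) + 401*(1/254) = -172/(-217) + 401/254 = -172*(-1/217) + 401/254 = 172/217 + 401/254 = 130705/55118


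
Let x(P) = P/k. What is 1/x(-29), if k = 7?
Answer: -7/29 ≈ -0.24138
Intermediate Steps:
x(P) = P/7
1/x(-29) = 1/((⅐)*(-29)) = 1/(-29/7) = -7/29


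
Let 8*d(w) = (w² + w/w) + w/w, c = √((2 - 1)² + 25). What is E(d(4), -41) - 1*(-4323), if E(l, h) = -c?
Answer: 4323 - √26 ≈ 4317.9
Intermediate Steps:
c = √26 (c = √(1² + 25) = √(1 + 25) = √26 ≈ 5.0990)
d(w) = ¼ + w²/8 (d(w) = ((w² + w/w) + w/w)/8 = ((w² + 1) + 1)/8 = ((1 + w²) + 1)/8 = (2 + w²)/8 = ¼ + w²/8)
E(l, h) = -√26
E(d(4), -41) - 1*(-4323) = -√26 - 1*(-4323) = -√26 + 4323 = 4323 - √26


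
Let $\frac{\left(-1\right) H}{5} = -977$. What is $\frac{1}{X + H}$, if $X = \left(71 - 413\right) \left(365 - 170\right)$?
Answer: $- \frac{1}{61805} \approx -1.618 \cdot 10^{-5}$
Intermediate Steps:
$X = -66690$ ($X = \left(-342\right) 195 = -66690$)
$H = 4885$ ($H = \left(-5\right) \left(-977\right) = 4885$)
$\frac{1}{X + H} = \frac{1}{-66690 + 4885} = \frac{1}{-61805} = - \frac{1}{61805}$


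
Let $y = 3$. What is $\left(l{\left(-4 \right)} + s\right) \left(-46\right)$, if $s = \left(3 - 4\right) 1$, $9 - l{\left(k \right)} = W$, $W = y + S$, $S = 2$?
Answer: $-138$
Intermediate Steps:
$W = 5$ ($W = 3 + 2 = 5$)
$l{\left(k \right)} = 4$ ($l{\left(k \right)} = 9 - 5 = 4$)
$s = -1$ ($s = \left(-1\right) 1 = -1$)
$\left(l{\left(-4 \right)} + s\right) \left(-46\right) = \left(4 - 1\right) \left(-46\right) = 3 \left(-46\right) = -138$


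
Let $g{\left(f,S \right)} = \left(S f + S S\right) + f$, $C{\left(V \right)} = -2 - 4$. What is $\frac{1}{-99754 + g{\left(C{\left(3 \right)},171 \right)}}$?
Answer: $- \frac{1}{71545} \approx -1.3977 \cdot 10^{-5}$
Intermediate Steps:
$C{\left(V \right)} = -6$ ($C{\left(V \right)} = -2 - 4 = -6$)
$g{\left(f,S \right)} = f + S^{2} + S f$ ($g{\left(f,S \right)} = \left(S f + S^{2}\right) + f = \left(S^{2} + S f\right) + f = f + S^{2} + S f$)
$\frac{1}{-99754 + g{\left(C{\left(3 \right)},171 \right)}} = \frac{1}{-99754 + \left(-6 + 171^{2} + 171 \left(-6\right)\right)} = \frac{1}{-99754 - -28209} = \frac{1}{-99754 + 28209} = \frac{1}{-71545} = - \frac{1}{71545}$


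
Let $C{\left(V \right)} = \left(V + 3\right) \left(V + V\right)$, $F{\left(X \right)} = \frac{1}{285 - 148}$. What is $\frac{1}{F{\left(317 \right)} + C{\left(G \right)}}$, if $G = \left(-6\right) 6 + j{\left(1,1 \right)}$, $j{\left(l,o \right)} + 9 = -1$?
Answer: $\frac{137}{541973} \approx 0.00025278$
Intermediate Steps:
$F{\left(X \right)} = \frac{1}{137}$
$j{\left(l,o \right)} = -10$ ($j{\left(l,o \right)} = -9 - 1 = -10$)
$G = -46$ ($G = \left(-6\right) 6 - 10 = -36 - 10 = -46$)
$C{\left(V \right)} = 2 V \left(3 + V\right)$ ($C{\left(V \right)} = \left(3 + V\right) 2 V = 2 V \left(3 + V\right)$)
$\frac{1}{F{\left(317 \right)} + C{\left(G \right)}} = \frac{1}{\frac{1}{137} + 2 \left(-46\right) \left(3 - 46\right)} = \frac{1}{\frac{1}{137} + 2 \left(-46\right) \left(-43\right)} = \frac{1}{\frac{1}{137} + 3956} = \frac{1}{\frac{541973}{137}} = \frac{137}{541973}$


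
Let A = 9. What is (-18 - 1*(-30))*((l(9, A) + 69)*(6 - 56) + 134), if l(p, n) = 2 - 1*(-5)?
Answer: -43992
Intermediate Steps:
l(p, n) = 7 (l(p, n) = 2 + 5 = 7)
(-18 - 1*(-30))*((l(9, A) + 69)*(6 - 56) + 134) = (-18 - 1*(-30))*((7 + 69)*(6 - 56) + 134) = (-18 + 30)*(76*(-50) + 134) = 12*(-3800 + 134) = 12*(-3666) = -43992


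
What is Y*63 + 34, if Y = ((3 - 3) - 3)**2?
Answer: 601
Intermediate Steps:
Y = 9 (Y = (0 - 3)**2 = (-3)**2 = 9)
Y*63 + 34 = 9*63 + 34 = 567 + 34 = 601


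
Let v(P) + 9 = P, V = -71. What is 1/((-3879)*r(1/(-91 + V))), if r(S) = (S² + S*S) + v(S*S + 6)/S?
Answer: -729/1374289186 ≈ -5.3046e-7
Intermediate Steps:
v(P) = -9 + P
r(S) = 2*S² + (-3 + S²)/S (r(S) = (S² + S*S) + (-9 + (S*S + 6))/S = (S² + S²) + (-9 + (S² + 6))/S = 2*S² + (-9 + (6 + S²))/S = 2*S² + (-3 + S²)/S)
1/((-3879)*r(1/(-91 + V))) = 1/((-3879)*(1/(-91 - 71) - 3/(1/(-91 - 71)) + 2*(1/(-91 - 71))²)) = -1/(3879*(1/(-162) - 3/(1/(-162)) + 2*(1/(-162))²)) = -1/(3879*(-1/162 - 3/(-1/162) + 2*(-1/162)²)) = -1/(3879*(-1/162 - 3*(-162) + 2*(1/26244))) = -1/(3879*(-1/162 + 486 + 1/13122)) = -1/(3879*3188606/6561) = -1/3879*6561/3188606 = -729/1374289186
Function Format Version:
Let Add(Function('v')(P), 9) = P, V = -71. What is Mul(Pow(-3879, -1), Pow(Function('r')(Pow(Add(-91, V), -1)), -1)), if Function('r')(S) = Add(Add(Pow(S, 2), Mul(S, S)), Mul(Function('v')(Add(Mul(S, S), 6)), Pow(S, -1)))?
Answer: Rational(-729, 1374289186) ≈ -5.3046e-7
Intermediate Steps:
Function('v')(P) = Add(-9, P)
Function('r')(S) = Add(Mul(2, Pow(S, 2)), Mul(Pow(S, -1), Add(-3, Pow(S, 2)))) (Function('r')(S) = Add(Add(Pow(S, 2), Mul(S, S)), Mul(Add(-9, Add(Mul(S, S), 6)), Pow(S, -1))) = Add(Add(Pow(S, 2), Pow(S, 2)), Mul(Add(-9, Add(Pow(S, 2), 6)), Pow(S, -1))) = Add(Mul(2, Pow(S, 2)), Mul(Add(-9, Add(6, Pow(S, 2))), Pow(S, -1))) = Add(Mul(2, Pow(S, 2)), Mul(Add(-3, Pow(S, 2)), Pow(S, -1))) = Add(Mul(2, Pow(S, 2)), Mul(Pow(S, -1), Add(-3, Pow(S, 2)))))
Mul(Pow(-3879, -1), Pow(Function('r')(Pow(Add(-91, V), -1)), -1)) = Mul(Pow(-3879, -1), Pow(Add(Pow(Add(-91, -71), -1), Mul(-3, Pow(Pow(Add(-91, -71), -1), -1)), Mul(2, Pow(Pow(Add(-91, -71), -1), 2))), -1)) = Mul(Rational(-1, 3879), Pow(Add(Pow(-162, -1), Mul(-3, Pow(Pow(-162, -1), -1)), Mul(2, Pow(Pow(-162, -1), 2))), -1)) = Mul(Rational(-1, 3879), Pow(Add(Rational(-1, 162), Mul(-3, Pow(Rational(-1, 162), -1)), Mul(2, Pow(Rational(-1, 162), 2))), -1)) = Mul(Rational(-1, 3879), Pow(Add(Rational(-1, 162), Mul(-3, -162), Mul(2, Rational(1, 26244))), -1)) = Mul(Rational(-1, 3879), Pow(Add(Rational(-1, 162), 486, Rational(1, 13122)), -1)) = Mul(Rational(-1, 3879), Pow(Rational(3188606, 6561), -1)) = Mul(Rational(-1, 3879), Rational(6561, 3188606)) = Rational(-729, 1374289186)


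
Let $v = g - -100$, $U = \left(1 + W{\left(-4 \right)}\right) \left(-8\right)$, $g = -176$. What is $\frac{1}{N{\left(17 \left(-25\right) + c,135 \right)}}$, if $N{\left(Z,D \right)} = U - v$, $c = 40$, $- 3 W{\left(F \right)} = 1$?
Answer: $\frac{3}{212} \approx 0.014151$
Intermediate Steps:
$W{\left(F \right)} = - \frac{1}{3}$ ($W{\left(F \right)} = \left(- \frac{1}{3}\right) 1 = - \frac{1}{3}$)
$U = - \frac{16}{3}$ ($U = \left(1 - \frac{1}{3}\right) \left(-8\right) = \frac{2}{3} \left(-8\right) = - \frac{16}{3} \approx -5.3333$)
$v = -76$ ($v = -176 - -100 = -176 + 100 = -76$)
$N{\left(Z,D \right)} = \frac{212}{3}$ ($N{\left(Z,D \right)} = - \frac{16}{3} - -76 = - \frac{16}{3} + 76 = \frac{212}{3}$)
$\frac{1}{N{\left(17 \left(-25\right) + c,135 \right)}} = \frac{1}{\frac{212}{3}} = \frac{3}{212}$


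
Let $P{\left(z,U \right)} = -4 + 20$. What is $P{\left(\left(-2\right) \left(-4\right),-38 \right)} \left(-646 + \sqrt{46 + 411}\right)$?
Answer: $-10336 + 16 \sqrt{457} \approx -9994.0$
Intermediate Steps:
$P{\left(z,U \right)} = 16$
$P{\left(\left(-2\right) \left(-4\right),-38 \right)} \left(-646 + \sqrt{46 + 411}\right) = 16 \left(-646 + \sqrt{46 + 411}\right) = 16 \left(-646 + \sqrt{457}\right) = -10336 + 16 \sqrt{457}$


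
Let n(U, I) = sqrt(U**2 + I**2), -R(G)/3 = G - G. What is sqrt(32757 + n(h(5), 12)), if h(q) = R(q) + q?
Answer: sqrt(32770) ≈ 181.02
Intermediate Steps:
R(G) = 0 (R(G) = -3*(G - G) = -3*0 = 0)
h(q) = q (h(q) = 0 + q = q)
n(U, I) = sqrt(I**2 + U**2)
sqrt(32757 + n(h(5), 12)) = sqrt(32757 + sqrt(12**2 + 5**2)) = sqrt(32757 + sqrt(144 + 25)) = sqrt(32757 + sqrt(169)) = sqrt(32757 + 13) = sqrt(32770)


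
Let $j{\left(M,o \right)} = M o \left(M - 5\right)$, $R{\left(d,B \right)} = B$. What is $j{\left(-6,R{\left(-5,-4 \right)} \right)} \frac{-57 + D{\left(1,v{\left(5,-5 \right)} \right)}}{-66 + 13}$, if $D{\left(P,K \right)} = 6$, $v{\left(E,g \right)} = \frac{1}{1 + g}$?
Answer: $- \frac{13464}{53} \approx -254.04$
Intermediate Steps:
$j{\left(M,o \right)} = M o \left(-5 + M\right)$
$j{\left(-6,R{\left(-5,-4 \right)} \right)} \frac{-57 + D{\left(1,v{\left(5,-5 \right)} \right)}}{-66 + 13} = \left(-6\right) \left(-4\right) \left(-5 - 6\right) \frac{-57 + 6}{-66 + 13} = \left(-6\right) \left(-4\right) \left(-11\right) \left(- \frac{51}{-53}\right) = - 264 \left(\left(-51\right) \left(- \frac{1}{53}\right)\right) = \left(-264\right) \frac{51}{53} = - \frac{13464}{53}$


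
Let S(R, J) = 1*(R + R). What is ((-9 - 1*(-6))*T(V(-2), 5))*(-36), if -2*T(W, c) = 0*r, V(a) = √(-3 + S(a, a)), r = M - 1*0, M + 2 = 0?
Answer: 0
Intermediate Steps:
S(R, J) = 2*R (S(R, J) = 1*(2*R) = 2*R)
M = -2 (M = -2 + 0 = -2)
r = -2 (r = -2 - 1*0 = -2 + 0 = -2)
V(a) = √(-3 + 2*a)
T(W, c) = 0 (T(W, c) = -0*(-2) = -½*0 = 0)
((-9 - 1*(-6))*T(V(-2), 5))*(-36) = ((-9 - 1*(-6))*0)*(-36) = ((-9 + 6)*0)*(-36) = -3*0*(-36) = 0*(-36) = 0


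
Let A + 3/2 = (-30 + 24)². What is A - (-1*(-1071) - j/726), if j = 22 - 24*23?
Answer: -753029/726 ≈ -1037.2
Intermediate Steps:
j = -530 (j = 22 - 552 = -530)
A = 69/2 (A = -3/2 + (-30 + 24)² = -3/2 + (-6)² = -3/2 + 36 = 69/2 ≈ 34.500)
A - (-1*(-1071) - j/726) = 69/2 - (-1*(-1071) - (-530)/726) = 69/2 - (1071 - (-530)/726) = 69/2 - (1071 - 1*(-265/363)) = 69/2 - (1071 + 265/363) = 69/2 - 1*389038/363 = 69/2 - 389038/363 = -753029/726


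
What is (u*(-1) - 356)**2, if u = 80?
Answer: 190096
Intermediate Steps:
(u*(-1) - 356)**2 = (80*(-1) - 356)**2 = (-80 - 356)**2 = (-436)**2 = 190096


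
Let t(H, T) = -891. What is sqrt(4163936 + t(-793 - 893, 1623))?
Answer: 17*sqrt(14405) ≈ 2040.4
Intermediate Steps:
sqrt(4163936 + t(-793 - 893, 1623)) = sqrt(4163936 - 891) = sqrt(4163045) = 17*sqrt(14405)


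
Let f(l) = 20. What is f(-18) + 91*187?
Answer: 17037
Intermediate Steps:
f(-18) + 91*187 = 20 + 91*187 = 20 + 17017 = 17037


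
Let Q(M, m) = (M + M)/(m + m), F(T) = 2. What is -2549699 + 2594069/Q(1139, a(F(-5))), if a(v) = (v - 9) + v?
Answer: -2917077506/1139 ≈ -2.5611e+6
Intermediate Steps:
a(v) = -9 + 2*v (a(v) = (-9 + v) + v = -9 + 2*v)
Q(M, m) = M/m (Q(M, m) = (2*M)/((2*m)) = (2*M)*(1/(2*m)) = M/m)
-2549699 + 2594069/Q(1139, a(F(-5))) = -2549699 + 2594069/((1139/(-9 + 2*2))) = -2549699 + 2594069/((1139/(-9 + 4))) = -2549699 + 2594069/((1139/(-5))) = -2549699 + 2594069/((1139*(-1/5))) = -2549699 + 2594069/(-1139/5) = -2549699 + 2594069*(-5/1139) = -2549699 - 12970345/1139 = -2917077506/1139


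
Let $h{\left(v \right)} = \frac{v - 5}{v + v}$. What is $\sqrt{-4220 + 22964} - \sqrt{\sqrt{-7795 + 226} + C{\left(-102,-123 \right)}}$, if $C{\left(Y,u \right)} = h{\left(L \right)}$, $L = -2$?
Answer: $2 \sqrt{4686} - \frac{\sqrt{7 + 348 i}}{2} \approx 130.25 - 6.5295 i$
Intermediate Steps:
$h{\left(v \right)} = \frac{-5 + v}{2 v}$
$C{\left(Y,u \right)} = \frac{7}{4}$ ($C{\left(Y,u \right)} = \frac{-5 - 2}{2 \left(-2\right)} = \frac{1}{2} \left(- \frac{1}{2}\right) \left(-7\right) = \frac{7}{4}$)
$\sqrt{-4220 + 22964} - \sqrt{\sqrt{-7795 + 226} + C{\left(-102,-123 \right)}} = \sqrt{-4220 + 22964} - \sqrt{\sqrt{-7795 + 226} + \frac{7}{4}} = \sqrt{18744} - \sqrt{\sqrt{-7569} + \frac{7}{4}} = 2 \sqrt{4686} - \sqrt{87 i + \frac{7}{4}} = 2 \sqrt{4686} - \sqrt{\frac{7}{4} + 87 i} = - \sqrt{\frac{7}{4} + 87 i} + 2 \sqrt{4686}$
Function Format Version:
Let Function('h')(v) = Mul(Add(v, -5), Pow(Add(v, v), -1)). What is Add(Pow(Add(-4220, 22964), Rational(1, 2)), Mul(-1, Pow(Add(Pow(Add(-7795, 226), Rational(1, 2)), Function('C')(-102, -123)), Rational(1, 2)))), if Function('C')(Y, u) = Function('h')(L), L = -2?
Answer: Add(Mul(2, Pow(4686, Rational(1, 2))), Mul(Rational(-1, 2), Pow(Add(7, Mul(348, I)), Rational(1, 2)))) ≈ Add(130.25, Mul(-6.5295, I))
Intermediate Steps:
Function('h')(v) = Mul(Rational(1, 2), Pow(v, -1), Add(-5, v)) (Function('h')(v) = Mul(Add(-5, v), Pow(Mul(2, v), -1)) = Mul(Add(-5, v), Mul(Rational(1, 2), Pow(v, -1))) = Mul(Rational(1, 2), Pow(v, -1), Add(-5, v)))
Function('C')(Y, u) = Rational(7, 4) (Function('C')(Y, u) = Mul(Rational(1, 2), Pow(-2, -1), Add(-5, -2)) = Mul(Rational(1, 2), Rational(-1, 2), -7) = Rational(7, 4))
Add(Pow(Add(-4220, 22964), Rational(1, 2)), Mul(-1, Pow(Add(Pow(Add(-7795, 226), Rational(1, 2)), Function('C')(-102, -123)), Rational(1, 2)))) = Add(Pow(Add(-4220, 22964), Rational(1, 2)), Mul(-1, Pow(Add(Pow(Add(-7795, 226), Rational(1, 2)), Rational(7, 4)), Rational(1, 2)))) = Add(Pow(18744, Rational(1, 2)), Mul(-1, Pow(Add(Pow(-7569, Rational(1, 2)), Rational(7, 4)), Rational(1, 2)))) = Add(Mul(2, Pow(4686, Rational(1, 2))), Mul(-1, Pow(Add(Mul(87, I), Rational(7, 4)), Rational(1, 2)))) = Add(Mul(2, Pow(4686, Rational(1, 2))), Mul(-1, Pow(Add(Rational(7, 4), Mul(87, I)), Rational(1, 2)))) = Add(Mul(-1, Pow(Add(Rational(7, 4), Mul(87, I)), Rational(1, 2))), Mul(2, Pow(4686, Rational(1, 2))))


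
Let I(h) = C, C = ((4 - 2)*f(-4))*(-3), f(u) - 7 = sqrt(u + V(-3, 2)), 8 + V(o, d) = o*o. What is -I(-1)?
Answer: 42 + 6*I*sqrt(3) ≈ 42.0 + 10.392*I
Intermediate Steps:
V(o, d) = -8 + o**2 (V(o, d) = -8 + o*o = -8 + o**2)
f(u) = 7 + sqrt(1 + u) (f(u) = 7 + sqrt(u + (-8 + (-3)**2)) = 7 + sqrt(u + (-8 + 9)) = 7 + sqrt(u + 1) = 7 + sqrt(1 + u))
C = -42 - 6*I*sqrt(3) (C = ((4 - 2)*(7 + sqrt(1 - 4)))*(-3) = (2*(7 + sqrt(-3)))*(-3) = (2*(7 + I*sqrt(3)))*(-3) = (14 + 2*I*sqrt(3))*(-3) = -42 - 6*I*sqrt(3) ≈ -42.0 - 10.392*I)
I(h) = -42 - 6*I*sqrt(3)
-I(-1) = -(-42 - 6*I*sqrt(3)) = 42 + 6*I*sqrt(3)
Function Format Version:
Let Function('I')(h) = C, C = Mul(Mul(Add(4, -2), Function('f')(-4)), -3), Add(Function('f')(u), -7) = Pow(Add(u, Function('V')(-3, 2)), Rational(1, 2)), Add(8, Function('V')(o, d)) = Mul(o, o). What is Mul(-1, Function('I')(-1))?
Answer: Add(42, Mul(6, I, Pow(3, Rational(1, 2)))) ≈ Add(42.000, Mul(10.392, I))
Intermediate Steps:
Function('V')(o, d) = Add(-8, Pow(o, 2)) (Function('V')(o, d) = Add(-8, Mul(o, o)) = Add(-8, Pow(o, 2)))
Function('f')(u) = Add(7, Pow(Add(1, u), Rational(1, 2))) (Function('f')(u) = Add(7, Pow(Add(u, Add(-8, Pow(-3, 2))), Rational(1, 2))) = Add(7, Pow(Add(u, Add(-8, 9)), Rational(1, 2))) = Add(7, Pow(Add(u, 1), Rational(1, 2))) = Add(7, Pow(Add(1, u), Rational(1, 2))))
C = Add(-42, Mul(-6, I, Pow(3, Rational(1, 2)))) (C = Mul(Mul(Add(4, -2), Add(7, Pow(Add(1, -4), Rational(1, 2)))), -3) = Mul(Mul(2, Add(7, Pow(-3, Rational(1, 2)))), -3) = Mul(Mul(2, Add(7, Mul(I, Pow(3, Rational(1, 2))))), -3) = Mul(Add(14, Mul(2, I, Pow(3, Rational(1, 2)))), -3) = Add(-42, Mul(-6, I, Pow(3, Rational(1, 2)))) ≈ Add(-42.000, Mul(-10.392, I)))
Function('I')(h) = Add(-42, Mul(-6, I, Pow(3, Rational(1, 2))))
Mul(-1, Function('I')(-1)) = Mul(-1, Add(-42, Mul(-6, I, Pow(3, Rational(1, 2))))) = Add(42, Mul(6, I, Pow(3, Rational(1, 2))))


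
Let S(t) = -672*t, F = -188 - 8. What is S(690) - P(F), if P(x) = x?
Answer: -463484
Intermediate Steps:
F = -196
S(690) - P(F) = -672*690 - 1*(-196) = -463680 + 196 = -463484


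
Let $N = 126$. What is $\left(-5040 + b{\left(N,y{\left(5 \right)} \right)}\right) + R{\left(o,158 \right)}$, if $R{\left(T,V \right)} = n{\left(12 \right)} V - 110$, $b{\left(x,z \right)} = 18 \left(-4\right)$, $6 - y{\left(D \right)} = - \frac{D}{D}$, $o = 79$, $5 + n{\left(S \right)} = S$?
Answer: $-4116$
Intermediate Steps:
$n{\left(S \right)} = -5 + S$
$y{\left(D \right)} = 7$ ($y{\left(D \right)} = 6 - - \frac{D}{D} = 6 - \left(-1\right) 1 = 6 - -1 = 6 + 1 = 7$)
$b{\left(x,z \right)} = -72$
$R{\left(T,V \right)} = -110 + 7 V$ ($R{\left(T,V \right)} = \left(-5 + 12\right) V - 110 = 7 V - 110 = -110 + 7 V$)
$\left(-5040 + b{\left(N,y{\left(5 \right)} \right)}\right) + R{\left(o,158 \right)} = \left(-5040 - 72\right) + \left(-110 + 7 \cdot 158\right) = -5112 + \left(-110 + 1106\right) = -5112 + 996 = -4116$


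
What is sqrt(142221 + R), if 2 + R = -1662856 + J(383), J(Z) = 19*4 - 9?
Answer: I*sqrt(1520570) ≈ 1233.1*I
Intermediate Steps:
J(Z) = 67 (J(Z) = 76 - 9 = 67)
R = -1662791 (R = -2 + (-1662856 + 67) = -2 - 1662789 = -1662791)
sqrt(142221 + R) = sqrt(142221 - 1662791) = sqrt(-1520570) = I*sqrt(1520570)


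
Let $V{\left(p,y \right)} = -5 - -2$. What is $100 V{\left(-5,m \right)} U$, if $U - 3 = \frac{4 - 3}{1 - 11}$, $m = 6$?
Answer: $-870$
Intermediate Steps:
$V{\left(p,y \right)} = -3$ ($V{\left(p,y \right)} = -5 + 2 = -3$)
$U = \frac{29}{10}$ ($U = 3 + \frac{4 - 3}{1 - 11} = 3 + 1 \frac{1}{1 - 11} = 3 + 1 \frac{1}{-10} = 3 + 1 \left(- \frac{1}{10}\right) = 3 - \frac{1}{10} = \frac{29}{10} \approx 2.9$)
$100 V{\left(-5,m \right)} U = 100 \left(-3\right) \frac{29}{10} = \left(-300\right) \frac{29}{10} = -870$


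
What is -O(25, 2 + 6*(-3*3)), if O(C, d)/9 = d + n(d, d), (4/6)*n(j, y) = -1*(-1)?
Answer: 909/2 ≈ 454.50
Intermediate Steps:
n(j, y) = 3/2 (n(j, y) = 3*(-1*(-1))/2 = (3/2)*1 = 3/2)
O(C, d) = 27/2 + 9*d (O(C, d) = 9*(d + 3/2) = 9*(3/2 + d) = 27/2 + 9*d)
-O(25, 2 + 6*(-3*3)) = -(27/2 + 9*(2 + 6*(-3*3))) = -(27/2 + 9*(2 + 6*(-9))) = -(27/2 + 9*(2 - 54)) = -(27/2 + 9*(-52)) = -(27/2 - 468) = -1*(-909/2) = 909/2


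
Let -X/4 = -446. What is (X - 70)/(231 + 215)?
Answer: 857/223 ≈ 3.8430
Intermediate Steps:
X = 1784 (X = -4*(-446) = 1784)
(X - 70)/(231 + 215) = (1784 - 70)/(231 + 215) = 1714/446 = 1714*(1/446) = 857/223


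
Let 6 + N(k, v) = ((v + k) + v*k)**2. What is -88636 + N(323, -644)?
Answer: 43402550247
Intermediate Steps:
N(k, v) = -6 + (k + v + k*v)**2 (N(k, v) = -6 + ((v + k) + v*k)**2 = -6 + ((k + v) + k*v)**2 = -6 + (k + v + k*v)**2)
-88636 + N(323, -644) = -88636 + (-6 + (323 - 644 + 323*(-644))**2) = -88636 + (-6 + (323 - 644 - 208012)**2) = -88636 + (-6 + (-208333)**2) = -88636 + (-6 + 43402638889) = -88636 + 43402638883 = 43402550247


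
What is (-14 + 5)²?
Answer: 81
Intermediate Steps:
(-14 + 5)² = (-9)² = 81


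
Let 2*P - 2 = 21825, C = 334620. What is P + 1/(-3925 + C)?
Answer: 7218079767/661390 ≈ 10914.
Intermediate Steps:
P = 21827/2 (P = 1 + (1/2)*21825 = 1 + 21825/2 = 21827/2 ≈ 10914.)
P + 1/(-3925 + C) = 21827/2 + 1/(-3925 + 334620) = 21827/2 + 1/330695 = 7218079767/661390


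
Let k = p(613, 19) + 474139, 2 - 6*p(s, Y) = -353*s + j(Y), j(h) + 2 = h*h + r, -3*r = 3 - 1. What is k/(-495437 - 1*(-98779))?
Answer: -2295650/1784961 ≈ -1.2861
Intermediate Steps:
r = -⅔ (r = -(3 - 1)/3 = -⅓*2 = -⅔ ≈ -0.66667)
j(h) = -8/3 + h² (j(h) = -2 + (h*h - ⅔) = -2 + (h² - ⅔) = -2 + (-⅔ + h²) = -8/3 + h²)
p(s, Y) = 7/9 - Y²/6 + 353*s/6 (p(s, Y) = ⅓ - (-353*s + (-8/3 + Y²))/6 = ⅓ - (-8/3 + Y² - 353*s)/6 = ⅓ + (4/9 - Y²/6 + 353*s/6) = 7/9 - Y²/6 + 353*s/6)
k = 4591300/9 (k = (7/9 - ⅙*19² + (353/6)*613) + 474139 = (7/9 - ⅙*361 + 216389/6) + 474139 = (7/9 - 361/6 + 216389/6) + 474139 = 324049/9 + 474139 = 4591300/9 ≈ 5.1014e+5)
k/(-495437 - 1*(-98779)) = 4591300/(9*(-495437 - 1*(-98779))) = 4591300/(9*(-495437 + 98779)) = (4591300/9)/(-396658) = (4591300/9)*(-1/396658) = -2295650/1784961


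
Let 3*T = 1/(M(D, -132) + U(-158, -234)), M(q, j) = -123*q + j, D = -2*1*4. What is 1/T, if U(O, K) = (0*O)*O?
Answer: 2556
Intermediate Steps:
U(O, K) = 0 (U(O, K) = 0*O = 0)
D = -8 (D = -2*4 = -8)
M(q, j) = j - 123*q
T = 1/2556 (T = 1/(3*((-132 - 123*(-8)) + 0)) = 1/(3*((-132 + 984) + 0)) = 1/(3*(852 + 0)) = (⅓)/852 = (⅓)*(1/852) = 1/2556 ≈ 0.00039124)
1/T = 1/(1/2556) = 2556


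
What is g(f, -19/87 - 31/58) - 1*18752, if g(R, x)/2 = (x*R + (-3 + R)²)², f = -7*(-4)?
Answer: 5379179474/7569 ≈ 7.1069e+5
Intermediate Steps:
f = 28
g(R, x) = 2*((-3 + R)² + R*x)² (g(R, x) = 2*(x*R + (-3 + R)²)² = 2*(R*x + (-3 + R)²)² = 2*((-3 + R)² + R*x)²)
g(f, -19/87 - 31/58) - 1*18752 = 2*((-3 + 28)² + 28*(-19/87 - 31/58))² - 1*18752 = 2*(25² + 28*(-19*1/87 - 31*1/58))² - 18752 = 2*(625 + 28*(-19/87 - 31/58))² - 18752 = 2*(625 + 28*(-131/174))² - 18752 = 2*(625 - 1834/87)² - 18752 = 2*(52541/87)² - 18752 = 2*(2760556681/7569) - 18752 = 5521113362/7569 - 18752 = 5379179474/7569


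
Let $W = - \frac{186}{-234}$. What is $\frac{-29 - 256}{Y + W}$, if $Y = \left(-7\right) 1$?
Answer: $\frac{11115}{242} \approx 45.93$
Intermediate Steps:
$W = \frac{31}{39}$ ($W = \left(-186\right) \left(- \frac{1}{234}\right) = \frac{31}{39} \approx 0.79487$)
$Y = -7$
$\frac{-29 - 256}{Y + W} = \frac{-29 - 256}{-7 + \frac{31}{39}} = - \frac{285}{- \frac{242}{39}} = \left(-285\right) \left(- \frac{39}{242}\right) = \frac{11115}{242}$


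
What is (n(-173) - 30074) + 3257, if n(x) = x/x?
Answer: -26816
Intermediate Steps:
n(x) = 1
(n(-173) - 30074) + 3257 = (1 - 30074) + 3257 = -30073 + 3257 = -26816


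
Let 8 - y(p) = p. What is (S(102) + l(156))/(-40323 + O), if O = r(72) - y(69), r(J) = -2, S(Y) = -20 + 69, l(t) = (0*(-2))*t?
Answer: -7/5752 ≈ -0.0012170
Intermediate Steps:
l(t) = 0 (l(t) = 0*t = 0)
S(Y) = 49
y(p) = 8 - p
O = 59 (O = -2 - (8 - 1*69) = -2 - (8 - 69) = -2 - 1*(-61) = -2 + 61 = 59)
(S(102) + l(156))/(-40323 + O) = (49 + 0)/(-40323 + 59) = 49/(-40264) = 49*(-1/40264) = -7/5752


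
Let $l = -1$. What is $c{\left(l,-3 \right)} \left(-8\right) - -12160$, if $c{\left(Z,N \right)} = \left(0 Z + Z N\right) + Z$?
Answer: $12144$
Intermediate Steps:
$c{\left(Z,N \right)} = Z + N Z$ ($c{\left(Z,N \right)} = \left(0 + N Z\right) + Z = N Z + Z = Z + N Z$)
$c{\left(l,-3 \right)} \left(-8\right) - -12160 = - (1 - 3) \left(-8\right) - -12160 = \left(-1\right) \left(-2\right) \left(-8\right) + 12160 = 2 \left(-8\right) + 12160 = -16 + 12160 = 12144$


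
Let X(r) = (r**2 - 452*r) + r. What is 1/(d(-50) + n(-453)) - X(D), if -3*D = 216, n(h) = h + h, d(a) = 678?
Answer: -8585569/228 ≈ -37656.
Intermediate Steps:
n(h) = 2*h
D = -72 (D = -1/3*216 = -72)
X(r) = r**2 - 451*r
1/(d(-50) + n(-453)) - X(D) = 1/(678 + 2*(-453)) - (-72)*(-451 - 72) = 1/(678 - 906) - (-72)*(-523) = 1/(-228) - 1*37656 = -1/228 - 37656 = -8585569/228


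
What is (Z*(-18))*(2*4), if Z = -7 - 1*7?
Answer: 2016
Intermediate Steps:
Z = -14 (Z = -7 - 7 = -14)
(Z*(-18))*(2*4) = (-14*(-18))*(2*4) = 252*8 = 2016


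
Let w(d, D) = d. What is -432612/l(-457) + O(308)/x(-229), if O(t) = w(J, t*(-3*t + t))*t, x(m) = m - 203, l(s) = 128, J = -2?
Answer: -2918899/864 ≈ -3378.4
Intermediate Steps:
x(m) = -203 + m
O(t) = -2*t
-432612/l(-457) + O(308)/x(-229) = -432612/128 + (-2*308)/(-203 - 229) = -432612*1/128 - 616/(-432) = -108153/32 - 616*(-1/432) = -108153/32 + 77/54 = -2918899/864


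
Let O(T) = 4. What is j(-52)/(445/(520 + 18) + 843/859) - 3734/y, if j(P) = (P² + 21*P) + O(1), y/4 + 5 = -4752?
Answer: 7106819902671/7951696546 ≈ 893.75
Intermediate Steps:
y = -19028 (y = -20 + 4*(-4752) = -20 - 19008 = -19028)
j(P) = 4 + P² + 21*P (j(P) = (P² + 21*P) + 4 = 4 + P² + 21*P)
j(-52)/(445/(520 + 18) + 843/859) - 3734/y = (4 + (-52)² + 21*(-52))/(445/(520 + 18) + 843/859) - 3734/(-19028) = (4 + 2704 - 1092)/(445/538 + 843*(1/859)) - 3734*(-1/19028) = 1616/(445*(1/538) + 843/859) + 1867/9514 = 1616/(445/538 + 843/859) + 1867/9514 = 1616/(835789/462142) + 1867/9514 = 1616*(462142/835789) + 1867/9514 = 746821472/835789 + 1867/9514 = 7106819902671/7951696546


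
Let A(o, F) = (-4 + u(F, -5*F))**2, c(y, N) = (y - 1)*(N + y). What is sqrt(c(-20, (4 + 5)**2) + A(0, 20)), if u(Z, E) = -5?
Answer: 20*I*sqrt(3) ≈ 34.641*I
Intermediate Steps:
c(y, N) = (-1 + y)*(N + y)
A(o, F) = 81 (A(o, F) = (-4 - 5)**2 = (-9)**2 = 81)
sqrt(c(-20, (4 + 5)**2) + A(0, 20)) = sqrt(((-20)**2 - (4 + 5)**2 - 1*(-20) + (4 + 5)**2*(-20)) + 81) = sqrt((400 - 1*9**2 + 20 + 9**2*(-20)) + 81) = sqrt((400 - 1*81 + 20 + 81*(-20)) + 81) = sqrt((400 - 81 + 20 - 1620) + 81) = sqrt(-1281 + 81) = sqrt(-1200) = 20*I*sqrt(3)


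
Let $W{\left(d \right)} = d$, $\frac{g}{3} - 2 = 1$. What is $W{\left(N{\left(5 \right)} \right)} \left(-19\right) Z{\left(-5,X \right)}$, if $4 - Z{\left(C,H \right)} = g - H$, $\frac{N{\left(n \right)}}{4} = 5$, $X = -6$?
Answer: $4180$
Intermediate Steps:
$g = 9$ ($g = 6 + 3 \cdot 1 = 6 + 3 = 9$)
$N{\left(n \right)} = 20$ ($N{\left(n \right)} = 4 \cdot 5 = 20$)
$Z{\left(C,H \right)} = -5 + H$ ($Z{\left(C,H \right)} = 4 - \left(9 - H\right) = 4 + \left(-9 + H\right) = -5 + H$)
$W{\left(N{\left(5 \right)} \right)} \left(-19\right) Z{\left(-5,X \right)} = 20 \left(-19\right) \left(-5 - 6\right) = \left(-380\right) \left(-11\right) = 4180$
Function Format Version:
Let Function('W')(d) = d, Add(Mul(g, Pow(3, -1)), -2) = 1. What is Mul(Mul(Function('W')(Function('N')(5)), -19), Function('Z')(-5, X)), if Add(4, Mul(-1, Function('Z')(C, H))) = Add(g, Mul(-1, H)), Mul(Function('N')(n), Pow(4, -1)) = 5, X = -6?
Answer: 4180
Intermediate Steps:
g = 9 (g = Add(6, Mul(3, 1)) = Add(6, 3) = 9)
Function('N')(n) = 20 (Function('N')(n) = Mul(4, 5) = 20)
Function('Z')(C, H) = Add(-5, H) (Function('Z')(C, H) = Add(4, Mul(-1, Add(9, Mul(-1, H)))) = Add(4, Add(-9, H)) = Add(-5, H))
Mul(Mul(Function('W')(Function('N')(5)), -19), Function('Z')(-5, X)) = Mul(Mul(20, -19), Add(-5, -6)) = Mul(-380, -11) = 4180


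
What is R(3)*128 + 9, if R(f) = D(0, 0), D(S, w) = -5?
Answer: -631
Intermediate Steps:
R(f) = -5
R(3)*128 + 9 = -5*128 + 9 = -640 + 9 = -631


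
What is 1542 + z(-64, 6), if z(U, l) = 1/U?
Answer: 98687/64 ≈ 1542.0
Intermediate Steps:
1542 + z(-64, 6) = 1542 + 1/(-64) = 1542 - 1/64 = 98687/64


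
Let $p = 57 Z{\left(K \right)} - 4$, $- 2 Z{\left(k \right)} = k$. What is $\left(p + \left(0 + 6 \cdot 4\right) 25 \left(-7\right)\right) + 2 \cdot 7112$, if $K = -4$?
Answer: $10134$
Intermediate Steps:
$Z{\left(k \right)} = - \frac{k}{2}$
$p = 110$ ($p = 57 \left(\left(- \frac{1}{2}\right) \left(-4\right)\right) - 4 = 57 \cdot 2 - 4 = 114 - 4 = 110$)
$\left(p + \left(0 + 6 \cdot 4\right) 25 \left(-7\right)\right) + 2 \cdot 7112 = \left(110 + \left(0 + 6 \cdot 4\right) 25 \left(-7\right)\right) + 2 \cdot 7112 = \left(110 + \left(0 + 24\right) 25 \left(-7\right)\right) + 14224 = \left(110 + 24 \cdot 25 \left(-7\right)\right) + 14224 = \left(110 + 600 \left(-7\right)\right) + 14224 = \left(110 - 4200\right) + 14224 = -4090 + 14224 = 10134$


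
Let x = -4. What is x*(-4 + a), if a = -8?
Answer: 48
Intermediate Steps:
x*(-4 + a) = -4*(-4 - 8) = -4*(-12) = 48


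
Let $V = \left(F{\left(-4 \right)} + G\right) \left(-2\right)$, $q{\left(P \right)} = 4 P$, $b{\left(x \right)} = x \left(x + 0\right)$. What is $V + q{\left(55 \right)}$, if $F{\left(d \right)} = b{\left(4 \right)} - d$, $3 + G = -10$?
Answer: $206$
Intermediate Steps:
$G = -13$ ($G = -3 - 10 = -13$)
$b{\left(x \right)} = x^{2}$ ($b{\left(x \right)} = x x = x^{2}$)
$F{\left(d \right)} = 16 - d$ ($F{\left(d \right)} = 4^{2} - d = 16 - d$)
$V = -14$ ($V = \left(\left(16 - -4\right) - 13\right) \left(-2\right) = \left(\left(16 + 4\right) - 13\right) \left(-2\right) = \left(20 - 13\right) \left(-2\right) = 7 \left(-2\right) = -14$)
$V + q{\left(55 \right)} = -14 + 4 \cdot 55 = -14 + 220 = 206$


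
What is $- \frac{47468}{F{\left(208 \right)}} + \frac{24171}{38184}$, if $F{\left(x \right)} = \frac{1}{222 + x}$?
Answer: $- \frac{259794254663}{12728} \approx -2.0411 \cdot 10^{7}$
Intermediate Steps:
$- \frac{47468}{F{\left(208 \right)}} + \frac{24171}{38184} = - \frac{47468}{\frac{1}{222 + 208}} + \frac{24171}{38184} = - \frac{47468}{\frac{1}{430}} + 24171 \cdot \frac{1}{38184} = - 47468 \frac{1}{\frac{1}{430}} + \frac{8057}{12728} = \left(-47468\right) 430 + \frac{8057}{12728} = -20411240 + \frac{8057}{12728} = - \frac{259794254663}{12728}$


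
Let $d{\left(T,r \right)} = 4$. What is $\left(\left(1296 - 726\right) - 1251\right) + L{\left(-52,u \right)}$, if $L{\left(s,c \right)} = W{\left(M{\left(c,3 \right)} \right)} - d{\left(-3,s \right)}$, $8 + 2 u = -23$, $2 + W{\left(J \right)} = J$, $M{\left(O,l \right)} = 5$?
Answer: $-682$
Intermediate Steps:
$W{\left(J \right)} = -2 + J$
$u = - \frac{31}{2}$ ($u = -4 + \frac{1}{2} \left(-23\right) = -4 - \frac{23}{2} = - \frac{31}{2} \approx -15.5$)
$L{\left(s,c \right)} = -1$ ($L{\left(s,c \right)} = \left(-2 + 5\right) - 4 = 3 - 4 = -1$)
$\left(\left(1296 - 726\right) - 1251\right) + L{\left(-52,u \right)} = \left(\left(1296 - 726\right) - 1251\right) - 1 = \left(570 - 1251\right) - 1 = -681 - 1 = -682$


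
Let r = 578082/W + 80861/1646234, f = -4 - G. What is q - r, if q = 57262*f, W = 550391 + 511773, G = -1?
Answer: -37547620975702241/218571311297 ≈ -1.7179e+5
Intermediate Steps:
W = 1062164
f = -3 (f = -4 - 1*(-1) = -4 + 1 = -3)
q = -171786 (q = 57262*(-3) = -171786)
r = 129693235799/218571311297 (r = 578082/1062164 + 80861/1646234 = 578082*(1/1062164) + 80861*(1/1646234) = 289041/531082 + 80861/1646234 = 129693235799/218571311297 ≈ 0.59337)
q - r = -171786 - 1*129693235799/218571311297 = -171786 - 129693235799/218571311297 = -37547620975702241/218571311297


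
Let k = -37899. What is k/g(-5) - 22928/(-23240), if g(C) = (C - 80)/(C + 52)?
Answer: 206991343/9877 ≈ 20957.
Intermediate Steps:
g(C) = (-80 + C)/(52 + C)
k/g(-5) - 22928/(-23240) = -37899*(52 - 5)/(-80 - 5) - 22928/(-23240) = -37899/(-85/47) - 22928*(-1/23240) = -37899/((1/47)*(-85)) + 2866/2905 = -37899/(-85/47) + 2866/2905 = -37899*(-47/85) + 2866/2905 = 1781253/85 + 2866/2905 = 206991343/9877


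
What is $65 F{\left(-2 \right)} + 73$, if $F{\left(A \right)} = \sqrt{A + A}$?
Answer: $73 + 130 i \approx 73.0 + 130.0 i$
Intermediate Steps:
$F{\left(A \right)} = \sqrt{2} \sqrt{A}$ ($F{\left(A \right)} = \sqrt{2 A} = \sqrt{2} \sqrt{A}$)
$65 F{\left(-2 \right)} + 73 = 65 \sqrt{2} \sqrt{-2} + 73 = 65 \sqrt{2} i \sqrt{2} + 73 = 65 \cdot 2 i + 73 = 130 i + 73 = 73 + 130 i$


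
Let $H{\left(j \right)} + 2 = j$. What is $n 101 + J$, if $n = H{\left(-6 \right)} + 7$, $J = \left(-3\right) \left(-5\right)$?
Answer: $-86$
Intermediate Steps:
$J = 15$
$H{\left(j \right)} = -2 + j$
$n = -1$ ($n = \left(-2 - 6\right) + 7 = -8 + 7 = -1$)
$n 101 + J = \left(-1\right) 101 + 15 = -101 + 15 = -86$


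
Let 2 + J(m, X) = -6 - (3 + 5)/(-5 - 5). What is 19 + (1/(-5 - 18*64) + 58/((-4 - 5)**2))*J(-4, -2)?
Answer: 45869/3312 ≈ 13.849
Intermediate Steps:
J(m, X) = -36/5 (J(m, X) = -2 + (-6 - (3 + 5)/(-5 - 5)) = -2 + (-6 - 8/(-10)) = -2 + (-6 - 8*(-1)/10) = -2 + (-6 - 1*(-4/5)) = -2 + (-6 + 4/5) = -2 - 26/5 = -36/5)
19 + (1/(-5 - 18*64) + 58/((-4 - 5)**2))*J(-4, -2) = 19 + (1/(-5 - 18*64) + 58/((-4 - 5)**2))*(-36/5) = 19 + ((1/64)/(-23) + 58/((-9)**2))*(-36/5) = 19 + (-1/23*1/64 + 58/81)*(-36/5) = 19 + (-1/1472 + 58*(1/81))*(-36/5) = 19 + (-1/1472 + 58/81)*(-36/5) = 19 + (85295/119232)*(-36/5) = 19 - 17059/3312 = 45869/3312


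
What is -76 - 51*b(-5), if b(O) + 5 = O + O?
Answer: 689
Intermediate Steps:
b(O) = -5 + 2*O (b(O) = -5 + (O + O) = -5 + 2*O)
-76 - 51*b(-5) = -76 - 51*(-5 + 2*(-5)) = -76 - 51*(-5 - 10) = -76 - 51*(-15) = -76 + 765 = 689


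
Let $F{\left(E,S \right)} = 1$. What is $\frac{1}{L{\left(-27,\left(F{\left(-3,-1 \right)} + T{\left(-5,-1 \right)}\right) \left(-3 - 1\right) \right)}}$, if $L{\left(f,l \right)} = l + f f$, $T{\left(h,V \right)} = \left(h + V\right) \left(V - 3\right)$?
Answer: $\frac{1}{629} \approx 0.0015898$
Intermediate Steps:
$T{\left(h,V \right)} = \left(-3 + V\right) \left(V + h\right)$ ($T{\left(h,V \right)} = \left(V + h\right) \left(-3 + V\right) = \left(-3 + V\right) \left(V + h\right)$)
$L{\left(f,l \right)} = l + f^{2}$
$\frac{1}{L{\left(-27,\left(F{\left(-3,-1 \right)} + T{\left(-5,-1 \right)}\right) \left(-3 - 1\right) \right)}} = \frac{1}{\left(1 - \left(-23 - 1\right)\right) \left(-3 - 1\right) + \left(-27\right)^{2}} = \frac{1}{\left(1 + \left(1 + 3 + 15 + 5\right)\right) \left(-4\right) + 729} = \frac{1}{\left(1 + 24\right) \left(-4\right) + 729} = \frac{1}{25 \left(-4\right) + 729} = \frac{1}{-100 + 729} = \frac{1}{629}$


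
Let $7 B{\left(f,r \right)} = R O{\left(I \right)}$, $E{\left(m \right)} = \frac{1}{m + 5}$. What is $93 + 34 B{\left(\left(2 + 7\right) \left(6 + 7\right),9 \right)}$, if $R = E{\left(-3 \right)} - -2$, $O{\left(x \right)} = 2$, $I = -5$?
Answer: $\frac{821}{7} \approx 117.29$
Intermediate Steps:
$E{\left(m \right)} = \frac{1}{5 + m}$
$R = \frac{5}{2}$ ($R = \frac{1}{5 - 3} - -2 = \frac{1}{2} + 2 = \frac{5}{2} \approx 2.5$)
$B{\left(f,r \right)} = \frac{5}{7}$ ($B{\left(f,r \right)} = \frac{\frac{5}{2} \cdot 2}{7} = \frac{1}{7} \cdot 5 = \frac{5}{7}$)
$93 + 34 B{\left(\left(2 + 7\right) \left(6 + 7\right),9 \right)} = 93 + 34 \cdot \frac{5}{7} = 93 + \frac{170}{7} = \frac{821}{7}$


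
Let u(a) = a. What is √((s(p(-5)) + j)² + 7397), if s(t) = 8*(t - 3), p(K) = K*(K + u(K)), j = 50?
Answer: √188873 ≈ 434.60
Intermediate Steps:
p(K) = 2*K² (p(K) = K*(K + K) = K*(2*K) = 2*K²)
s(t) = -24 + 8*t (s(t) = 8*(-3 + t) = -24 + 8*t)
√((s(p(-5)) + j)² + 7397) = √(((-24 + 8*(2*(-5)²)) + 50)² + 7397) = √(((-24 + 8*(2*25)) + 50)² + 7397) = √(((-24 + 8*50) + 50)² + 7397) = √(((-24 + 400) + 50)² + 7397) = √((376 + 50)² + 7397) = √(426² + 7397) = √(181476 + 7397) = √188873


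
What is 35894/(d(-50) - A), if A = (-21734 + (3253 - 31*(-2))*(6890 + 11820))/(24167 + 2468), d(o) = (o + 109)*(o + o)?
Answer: -478018345/109574208 ≈ -4.3625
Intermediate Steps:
d(o) = 2*o*(109 + o) (d(o) = (109 + o)*(2*o) = 2*o*(109 + o))
A = 62001916/26635 (A = (-21734 + (3253 + 62)*18710)/26635 = (-21734 + 3315*18710)*(1/26635) = (-21734 + 62023650)*(1/26635) = 62001916*(1/26635) = 62001916/26635 ≈ 2327.8)
35894/(d(-50) - A) = 35894/(2*(-50)*(109 - 50) - 1*62001916/26635) = 35894/(2*(-50)*59 - 62001916/26635) = 35894/(-5900 - 62001916/26635) = 35894/(-219148416/26635) = 35894*(-26635/219148416) = -478018345/109574208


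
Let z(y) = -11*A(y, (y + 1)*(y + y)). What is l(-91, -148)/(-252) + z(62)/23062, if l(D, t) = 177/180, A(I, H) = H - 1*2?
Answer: -650159929/174348720 ≈ -3.7291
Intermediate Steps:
A(I, H) = -2 + H (A(I, H) = H - 2 = -2 + H)
z(y) = 22 - 22*y*(1 + y) (z(y) = -11*(-2 + (y + 1)*(y + y)) = -11*(-2 + (1 + y)*(2*y)) = -11*(-2 + 2*y*(1 + y)) = 22 - 22*y*(1 + y))
l(D, t) = 59/60 (l(D, t) = 177*(1/180) = 59/60)
l(-91, -148)/(-252) + z(62)/23062 = (59/60)/(-252) + (22 - 22*62*(1 + 62))/23062 = (59/60)*(-1/252) + (22 - 22*62*63)*(1/23062) = -59/15120 + (22 - 85932)*(1/23062) = -59/15120 - 85910*1/23062 = -59/15120 - 42955/11531 = -650159929/174348720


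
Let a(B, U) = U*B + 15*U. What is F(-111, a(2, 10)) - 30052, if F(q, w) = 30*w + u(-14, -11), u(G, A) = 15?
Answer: -24937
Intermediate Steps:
a(B, U) = 15*U + B*U (a(B, U) = B*U + 15*U = 15*U + B*U)
F(q, w) = 15 + 30*w (F(q, w) = 30*w + 15 = 15 + 30*w)
F(-111, a(2, 10)) - 30052 = (15 + 30*(10*(15 + 2))) - 30052 = (15 + 30*(10*17)) - 30052 = (15 + 30*170) - 30052 = (15 + 5100) - 30052 = 5115 - 30052 = -24937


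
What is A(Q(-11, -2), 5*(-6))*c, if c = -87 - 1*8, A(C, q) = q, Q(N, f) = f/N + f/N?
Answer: 2850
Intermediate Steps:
Q(N, f) = 2*f/N
c = -95 (c = -87 - 8 = -95)
A(Q(-11, -2), 5*(-6))*c = (5*(-6))*(-95) = -30*(-95) = 2850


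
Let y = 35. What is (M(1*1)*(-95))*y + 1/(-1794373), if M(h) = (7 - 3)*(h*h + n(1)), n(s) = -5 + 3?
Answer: 23865160899/1794373 ≈ 13300.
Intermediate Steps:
n(s) = -2
M(h) = -8 + 4*h² (M(h) = (7 - 3)*(h*h - 2) = 4*(h² - 2) = 4*(-2 + h²) = -8 + 4*h²)
(M(1*1)*(-95))*y + 1/(-1794373) = ((-8 + 4*(1*1)²)*(-95))*35 + 1/(-1794373) = ((-8 + 4*1²)*(-95))*35 - 1/1794373 = ((-8 + 4*1)*(-95))*35 - 1/1794373 = ((-8 + 4)*(-95))*35 - 1/1794373 = -4*(-95)*35 - 1/1794373 = 380*35 - 1/1794373 = 13300 - 1/1794373 = 23865160899/1794373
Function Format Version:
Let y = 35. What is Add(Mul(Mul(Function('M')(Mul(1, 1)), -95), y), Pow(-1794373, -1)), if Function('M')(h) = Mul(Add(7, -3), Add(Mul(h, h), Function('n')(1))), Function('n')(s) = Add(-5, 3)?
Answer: Rational(23865160899, 1794373) ≈ 13300.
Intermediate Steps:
Function('n')(s) = -2
Function('M')(h) = Add(-8, Mul(4, Pow(h, 2))) (Function('M')(h) = Mul(Add(7, -3), Add(Mul(h, h), -2)) = Mul(4, Add(Pow(h, 2), -2)) = Mul(4, Add(-2, Pow(h, 2))) = Add(-8, Mul(4, Pow(h, 2))))
Add(Mul(Mul(Function('M')(Mul(1, 1)), -95), y), Pow(-1794373, -1)) = Add(Mul(Mul(Add(-8, Mul(4, Pow(Mul(1, 1), 2))), -95), 35), Pow(-1794373, -1)) = Add(Mul(Mul(Add(-8, Mul(4, Pow(1, 2))), -95), 35), Rational(-1, 1794373)) = Add(Mul(Mul(Add(-8, Mul(4, 1)), -95), 35), Rational(-1, 1794373)) = Add(Mul(Mul(Add(-8, 4), -95), 35), Rational(-1, 1794373)) = Add(Mul(Mul(-4, -95), 35), Rational(-1, 1794373)) = Add(Mul(380, 35), Rational(-1, 1794373)) = Add(13300, Rational(-1, 1794373)) = Rational(23865160899, 1794373)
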